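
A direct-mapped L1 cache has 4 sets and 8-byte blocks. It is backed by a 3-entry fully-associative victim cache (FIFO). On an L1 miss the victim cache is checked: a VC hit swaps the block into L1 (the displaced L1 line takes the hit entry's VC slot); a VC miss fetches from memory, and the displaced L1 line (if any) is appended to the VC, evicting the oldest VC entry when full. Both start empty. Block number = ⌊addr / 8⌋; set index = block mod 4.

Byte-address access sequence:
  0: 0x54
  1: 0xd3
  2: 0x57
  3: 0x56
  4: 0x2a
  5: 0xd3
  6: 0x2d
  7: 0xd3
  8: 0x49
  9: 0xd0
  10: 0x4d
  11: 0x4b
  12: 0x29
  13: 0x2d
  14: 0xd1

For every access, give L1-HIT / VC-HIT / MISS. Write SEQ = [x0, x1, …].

SEQ = [MISS, MISS, VC-HIT, L1-HIT, MISS, VC-HIT, L1-HIT, L1-HIT, MISS, L1-HIT, L1-HIT, L1-HIT, VC-HIT, L1-HIT, L1-HIT]

0: 0x54 (blk 10, set 2) → MISS  vc=[]
1: 0xd3 (blk 26, set 2) → MISS  vc=[10]
2: 0x57 (blk 10, set 2) → VC-HIT  vc=[26]
3: 0x56 (blk 10, set 2) → L1-HIT  vc=[26]
4: 0x2a (blk 5, set 1) → MISS  vc=[26]
5: 0xd3 (blk 26, set 2) → VC-HIT  vc=[10]
6: 0x2d (blk 5, set 1) → L1-HIT  vc=[10]
7: 0xd3 (blk 26, set 2) → L1-HIT  vc=[10]
8: 0x49 (blk 9, set 1) → MISS  vc=[10, 5]
9: 0xd0 (blk 26, set 2) → L1-HIT  vc=[10, 5]
10: 0x4d (blk 9, set 1) → L1-HIT  vc=[10, 5]
11: 0x4b (blk 9, set 1) → L1-HIT  vc=[10, 5]
12: 0x29 (blk 5, set 1) → VC-HIT  vc=[10, 9]
13: 0x2d (blk 5, set 1) → L1-HIT  vc=[10, 9]
14: 0xd1 (blk 26, set 2) → L1-HIT  vc=[10, 9]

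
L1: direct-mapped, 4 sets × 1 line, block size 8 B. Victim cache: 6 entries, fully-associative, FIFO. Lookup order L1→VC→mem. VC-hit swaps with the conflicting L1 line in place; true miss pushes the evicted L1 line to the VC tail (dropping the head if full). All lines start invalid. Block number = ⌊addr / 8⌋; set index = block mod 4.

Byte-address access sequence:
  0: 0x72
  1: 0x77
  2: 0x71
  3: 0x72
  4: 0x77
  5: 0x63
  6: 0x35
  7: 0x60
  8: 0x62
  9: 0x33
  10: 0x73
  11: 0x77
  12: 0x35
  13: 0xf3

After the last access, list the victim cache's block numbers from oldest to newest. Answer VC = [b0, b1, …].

0: 0x72 (blk 14, set 2) → MISS  vc=[]
1: 0x77 (blk 14, set 2) → L1-HIT  vc=[]
2: 0x71 (blk 14, set 2) → L1-HIT  vc=[]
3: 0x72 (blk 14, set 2) → L1-HIT  vc=[]
4: 0x77 (blk 14, set 2) → L1-HIT  vc=[]
5: 0x63 (blk 12, set 0) → MISS  vc=[]
6: 0x35 (blk 6, set 2) → MISS  vc=[14]
7: 0x60 (blk 12, set 0) → L1-HIT  vc=[14]
8: 0x62 (blk 12, set 0) → L1-HIT  vc=[14]
9: 0x33 (blk 6, set 2) → L1-HIT  vc=[14]
10: 0x73 (blk 14, set 2) → VC-HIT  vc=[6]
11: 0x77 (blk 14, set 2) → L1-HIT  vc=[6]
12: 0x35 (blk 6, set 2) → VC-HIT  vc=[14]
13: 0xf3 (blk 30, set 2) → MISS  vc=[14, 6]

VC = [14, 6]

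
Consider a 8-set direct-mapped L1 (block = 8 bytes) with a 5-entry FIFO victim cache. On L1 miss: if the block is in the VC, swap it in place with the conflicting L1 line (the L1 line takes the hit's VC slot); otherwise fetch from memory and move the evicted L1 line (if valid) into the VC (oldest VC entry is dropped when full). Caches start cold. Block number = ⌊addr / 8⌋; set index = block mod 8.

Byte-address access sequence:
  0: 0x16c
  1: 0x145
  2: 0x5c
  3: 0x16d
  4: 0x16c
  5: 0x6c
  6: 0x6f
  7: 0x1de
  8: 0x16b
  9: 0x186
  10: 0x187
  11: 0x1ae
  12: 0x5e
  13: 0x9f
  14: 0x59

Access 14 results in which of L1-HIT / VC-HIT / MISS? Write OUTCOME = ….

OUTCOME = VC-HIT

0: 0x16c (blk 45, set 5) → MISS  vc=[]
1: 0x145 (blk 40, set 0) → MISS  vc=[]
2: 0x5c (blk 11, set 3) → MISS  vc=[]
3: 0x16d (blk 45, set 5) → L1-HIT  vc=[]
4: 0x16c (blk 45, set 5) → L1-HIT  vc=[]
5: 0x6c (blk 13, set 5) → MISS  vc=[45]
6: 0x6f (blk 13, set 5) → L1-HIT  vc=[45]
7: 0x1de (blk 59, set 3) → MISS  vc=[45, 11]
8: 0x16b (blk 45, set 5) → VC-HIT  vc=[13, 11]
9: 0x186 (blk 48, set 0) → MISS  vc=[13, 11, 40]
10: 0x187 (blk 48, set 0) → L1-HIT  vc=[13, 11, 40]
11: 0x1ae (blk 53, set 5) → MISS  vc=[13, 11, 40, 45]
12: 0x5e (blk 11, set 3) → VC-HIT  vc=[13, 59, 40, 45]
13: 0x9f (blk 19, set 3) → MISS  vc=[13, 59, 40, 45, 11]
14: 0x59 (blk 11, set 3) → VC-HIT  vc=[13, 59, 40, 45, 19]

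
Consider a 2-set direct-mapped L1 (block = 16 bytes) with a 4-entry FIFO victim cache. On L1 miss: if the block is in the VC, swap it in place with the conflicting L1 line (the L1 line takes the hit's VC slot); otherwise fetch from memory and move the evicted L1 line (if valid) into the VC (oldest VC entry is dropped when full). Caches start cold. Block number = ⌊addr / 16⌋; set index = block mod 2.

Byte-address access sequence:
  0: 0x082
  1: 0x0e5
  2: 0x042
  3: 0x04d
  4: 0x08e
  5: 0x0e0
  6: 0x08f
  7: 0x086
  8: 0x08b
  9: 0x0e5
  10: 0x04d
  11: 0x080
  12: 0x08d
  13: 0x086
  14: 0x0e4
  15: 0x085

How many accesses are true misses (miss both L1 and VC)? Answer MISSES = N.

MISSES = 3

  [0] addr=0x82 blk=8 s=0: MISS | VC []
  [1] addr=0xe5 blk=14 s=0: MISS | VC [8]
  [2] addr=0x42 blk=4 s=0: MISS | VC [8, 14]
  [3] addr=0x4d blk=4 s=0: L1-HIT | VC [8, 14]
  [4] addr=0x8e blk=8 s=0: VC-HIT | VC [4, 14]
  [5] addr=0xe0 blk=14 s=0: VC-HIT | VC [4, 8]
  [6] addr=0x8f blk=8 s=0: VC-HIT | VC [4, 14]
  [7] addr=0x86 blk=8 s=0: L1-HIT | VC [4, 14]
  [8] addr=0x8b blk=8 s=0: L1-HIT | VC [4, 14]
  [9] addr=0xe5 blk=14 s=0: VC-HIT | VC [4, 8]
  [10] addr=0x4d blk=4 s=0: VC-HIT | VC [14, 8]
  [11] addr=0x80 blk=8 s=0: VC-HIT | VC [14, 4]
  [12] addr=0x8d blk=8 s=0: L1-HIT | VC [14, 4]
  [13] addr=0x86 blk=8 s=0: L1-HIT | VC [14, 4]
  [14] addr=0xe4 blk=14 s=0: VC-HIT | VC [8, 4]
  [15] addr=0x85 blk=8 s=0: VC-HIT | VC [14, 4]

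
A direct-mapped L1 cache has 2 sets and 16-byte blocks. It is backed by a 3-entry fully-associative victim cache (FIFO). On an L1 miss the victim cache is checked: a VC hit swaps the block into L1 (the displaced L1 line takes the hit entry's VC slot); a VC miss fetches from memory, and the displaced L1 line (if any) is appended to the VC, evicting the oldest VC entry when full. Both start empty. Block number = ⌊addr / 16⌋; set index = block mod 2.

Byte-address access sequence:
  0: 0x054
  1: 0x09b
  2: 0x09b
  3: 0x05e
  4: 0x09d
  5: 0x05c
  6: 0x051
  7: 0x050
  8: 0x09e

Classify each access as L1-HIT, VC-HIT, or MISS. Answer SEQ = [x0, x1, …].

  [0] addr=0x54 blk=5 s=1: MISS | VC []
  [1] addr=0x9b blk=9 s=1: MISS | VC [5]
  [2] addr=0x9b blk=9 s=1: L1-HIT | VC [5]
  [3] addr=0x5e blk=5 s=1: VC-HIT | VC [9]
  [4] addr=0x9d blk=9 s=1: VC-HIT | VC [5]
  [5] addr=0x5c blk=5 s=1: VC-HIT | VC [9]
  [6] addr=0x51 blk=5 s=1: L1-HIT | VC [9]
  [7] addr=0x50 blk=5 s=1: L1-HIT | VC [9]
  [8] addr=0x9e blk=9 s=1: VC-HIT | VC [5]

SEQ = [MISS, MISS, L1-HIT, VC-HIT, VC-HIT, VC-HIT, L1-HIT, L1-HIT, VC-HIT]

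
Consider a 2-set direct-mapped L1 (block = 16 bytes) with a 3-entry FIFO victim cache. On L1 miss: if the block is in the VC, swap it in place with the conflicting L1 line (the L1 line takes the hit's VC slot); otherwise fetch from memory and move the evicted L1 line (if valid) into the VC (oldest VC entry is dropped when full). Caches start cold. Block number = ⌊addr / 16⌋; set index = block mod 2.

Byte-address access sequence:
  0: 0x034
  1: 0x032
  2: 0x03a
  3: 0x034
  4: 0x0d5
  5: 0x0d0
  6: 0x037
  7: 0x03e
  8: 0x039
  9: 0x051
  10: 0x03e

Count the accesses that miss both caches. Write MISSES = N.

MISSES = 3

#0 0x34→b3/s1 MISS; vc=[]
#1 0x32→b3/s1 L1-HIT; vc=[]
#2 0x3a→b3/s1 L1-HIT; vc=[]
#3 0x34→b3/s1 L1-HIT; vc=[]
#4 0xd5→b13/s1 MISS; vc=[3]
#5 0xd0→b13/s1 L1-HIT; vc=[3]
#6 0x37→b3/s1 VC-HIT; vc=[13]
#7 0x3e→b3/s1 L1-HIT; vc=[13]
#8 0x39→b3/s1 L1-HIT; vc=[13]
#9 0x51→b5/s1 MISS; vc=[13,3]
#10 0x3e→b3/s1 VC-HIT; vc=[13,5]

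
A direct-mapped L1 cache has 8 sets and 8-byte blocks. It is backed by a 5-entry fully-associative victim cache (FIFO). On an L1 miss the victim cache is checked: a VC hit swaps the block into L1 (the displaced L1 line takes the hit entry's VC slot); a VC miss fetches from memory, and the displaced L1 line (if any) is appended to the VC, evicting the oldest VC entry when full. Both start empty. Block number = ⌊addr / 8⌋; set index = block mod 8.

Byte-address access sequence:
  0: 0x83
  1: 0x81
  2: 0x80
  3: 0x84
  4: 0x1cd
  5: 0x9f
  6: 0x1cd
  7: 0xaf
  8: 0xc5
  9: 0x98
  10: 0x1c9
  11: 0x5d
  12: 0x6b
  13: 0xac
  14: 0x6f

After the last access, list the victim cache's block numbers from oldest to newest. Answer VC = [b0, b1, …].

  [0] addr=0x83 blk=16 s=0: MISS | VC []
  [1] addr=0x81 blk=16 s=0: L1-HIT | VC []
  [2] addr=0x80 blk=16 s=0: L1-HIT | VC []
  [3] addr=0x84 blk=16 s=0: L1-HIT | VC []
  [4] addr=0x1cd blk=57 s=1: MISS | VC []
  [5] addr=0x9f blk=19 s=3: MISS | VC []
  [6] addr=0x1cd blk=57 s=1: L1-HIT | VC []
  [7] addr=0xaf blk=21 s=5: MISS | VC []
  [8] addr=0xc5 blk=24 s=0: MISS | VC [16]
  [9] addr=0x98 blk=19 s=3: L1-HIT | VC [16]
  [10] addr=0x1c9 blk=57 s=1: L1-HIT | VC [16]
  [11] addr=0x5d blk=11 s=3: MISS | VC [16, 19]
  [12] addr=0x6b blk=13 s=5: MISS | VC [16, 19, 21]
  [13] addr=0xac blk=21 s=5: VC-HIT | VC [16, 19, 13]
  [14] addr=0x6f blk=13 s=5: VC-HIT | VC [16, 19, 21]

VC = [16, 19, 21]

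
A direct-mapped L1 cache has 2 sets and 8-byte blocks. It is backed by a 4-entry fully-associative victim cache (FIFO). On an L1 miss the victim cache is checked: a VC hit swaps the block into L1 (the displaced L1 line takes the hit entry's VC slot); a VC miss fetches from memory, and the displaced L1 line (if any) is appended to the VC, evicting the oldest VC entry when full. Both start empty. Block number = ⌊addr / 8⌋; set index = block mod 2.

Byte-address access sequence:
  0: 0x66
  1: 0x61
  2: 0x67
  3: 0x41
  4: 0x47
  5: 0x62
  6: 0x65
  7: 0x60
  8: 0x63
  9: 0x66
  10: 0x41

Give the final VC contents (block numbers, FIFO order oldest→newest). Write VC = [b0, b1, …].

VC = [12]

#0 0x66→b12/s0 MISS; vc=[]
#1 0x61→b12/s0 L1-HIT; vc=[]
#2 0x67→b12/s0 L1-HIT; vc=[]
#3 0x41→b8/s0 MISS; vc=[12]
#4 0x47→b8/s0 L1-HIT; vc=[12]
#5 0x62→b12/s0 VC-HIT; vc=[8]
#6 0x65→b12/s0 L1-HIT; vc=[8]
#7 0x60→b12/s0 L1-HIT; vc=[8]
#8 0x63→b12/s0 L1-HIT; vc=[8]
#9 0x66→b12/s0 L1-HIT; vc=[8]
#10 0x41→b8/s0 VC-HIT; vc=[12]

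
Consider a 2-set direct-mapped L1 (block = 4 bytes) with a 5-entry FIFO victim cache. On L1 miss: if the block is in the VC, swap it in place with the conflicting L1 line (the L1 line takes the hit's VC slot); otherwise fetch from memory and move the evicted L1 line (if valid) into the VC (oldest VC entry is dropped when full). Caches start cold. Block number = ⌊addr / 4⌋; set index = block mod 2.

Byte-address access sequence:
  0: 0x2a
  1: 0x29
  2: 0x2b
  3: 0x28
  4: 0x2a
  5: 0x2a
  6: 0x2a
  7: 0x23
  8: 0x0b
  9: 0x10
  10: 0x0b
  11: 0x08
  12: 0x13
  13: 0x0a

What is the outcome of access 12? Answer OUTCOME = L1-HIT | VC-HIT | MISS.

OUTCOME = VC-HIT

  [0] addr=0x2a blk=10 s=0: MISS | VC []
  [1] addr=0x29 blk=10 s=0: L1-HIT | VC []
  [2] addr=0x2b blk=10 s=0: L1-HIT | VC []
  [3] addr=0x28 blk=10 s=0: L1-HIT | VC []
  [4] addr=0x2a blk=10 s=0: L1-HIT | VC []
  [5] addr=0x2a blk=10 s=0: L1-HIT | VC []
  [6] addr=0x2a blk=10 s=0: L1-HIT | VC []
  [7] addr=0x23 blk=8 s=0: MISS | VC [10]
  [8] addr=0xb blk=2 s=0: MISS | VC [10, 8]
  [9] addr=0x10 blk=4 s=0: MISS | VC [10, 8, 2]
  [10] addr=0xb blk=2 s=0: VC-HIT | VC [10, 8, 4]
  [11] addr=0x8 blk=2 s=0: L1-HIT | VC [10, 8, 4]
  [12] addr=0x13 blk=4 s=0: VC-HIT | VC [10, 8, 2]
  [13] addr=0xa blk=2 s=0: VC-HIT | VC [10, 8, 4]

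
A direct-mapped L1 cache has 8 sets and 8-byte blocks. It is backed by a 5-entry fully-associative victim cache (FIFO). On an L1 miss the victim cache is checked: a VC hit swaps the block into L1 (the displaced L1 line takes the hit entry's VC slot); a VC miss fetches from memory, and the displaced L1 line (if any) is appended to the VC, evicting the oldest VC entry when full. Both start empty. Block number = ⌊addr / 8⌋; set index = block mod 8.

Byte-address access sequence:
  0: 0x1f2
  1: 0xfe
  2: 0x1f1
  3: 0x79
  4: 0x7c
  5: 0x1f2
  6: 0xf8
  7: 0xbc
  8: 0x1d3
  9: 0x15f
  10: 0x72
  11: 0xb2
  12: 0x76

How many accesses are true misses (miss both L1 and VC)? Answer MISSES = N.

MISSES = 8

#0 0x1f2→b62/s6 MISS; vc=[]
#1 0xfe→b31/s7 MISS; vc=[]
#2 0x1f1→b62/s6 L1-HIT; vc=[]
#3 0x79→b15/s7 MISS; vc=[31]
#4 0x7c→b15/s7 L1-HIT; vc=[31]
#5 0x1f2→b62/s6 L1-HIT; vc=[31]
#6 0xf8→b31/s7 VC-HIT; vc=[15]
#7 0xbc→b23/s7 MISS; vc=[15,31]
#8 0x1d3→b58/s2 MISS; vc=[15,31]
#9 0x15f→b43/s3 MISS; vc=[15,31]
#10 0x72→b14/s6 MISS; vc=[15,31,62]
#11 0xb2→b22/s6 MISS; vc=[15,31,62,14]
#12 0x76→b14/s6 VC-HIT; vc=[15,31,62,22]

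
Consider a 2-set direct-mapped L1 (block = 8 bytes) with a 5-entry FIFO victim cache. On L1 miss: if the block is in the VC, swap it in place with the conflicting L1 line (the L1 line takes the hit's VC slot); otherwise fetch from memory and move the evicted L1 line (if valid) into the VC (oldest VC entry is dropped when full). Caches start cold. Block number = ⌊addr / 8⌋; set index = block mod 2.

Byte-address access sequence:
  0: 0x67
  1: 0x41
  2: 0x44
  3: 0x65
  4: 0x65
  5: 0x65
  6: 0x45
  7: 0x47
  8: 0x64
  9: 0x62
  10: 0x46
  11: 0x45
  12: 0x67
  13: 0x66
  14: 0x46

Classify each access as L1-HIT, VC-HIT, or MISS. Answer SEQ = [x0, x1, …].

SEQ = [MISS, MISS, L1-HIT, VC-HIT, L1-HIT, L1-HIT, VC-HIT, L1-HIT, VC-HIT, L1-HIT, VC-HIT, L1-HIT, VC-HIT, L1-HIT, VC-HIT]

  [0] addr=0x67 blk=12 s=0: MISS | VC []
  [1] addr=0x41 blk=8 s=0: MISS | VC [12]
  [2] addr=0x44 blk=8 s=0: L1-HIT | VC [12]
  [3] addr=0x65 blk=12 s=0: VC-HIT | VC [8]
  [4] addr=0x65 blk=12 s=0: L1-HIT | VC [8]
  [5] addr=0x65 blk=12 s=0: L1-HIT | VC [8]
  [6] addr=0x45 blk=8 s=0: VC-HIT | VC [12]
  [7] addr=0x47 blk=8 s=0: L1-HIT | VC [12]
  [8] addr=0x64 blk=12 s=0: VC-HIT | VC [8]
  [9] addr=0x62 blk=12 s=0: L1-HIT | VC [8]
  [10] addr=0x46 blk=8 s=0: VC-HIT | VC [12]
  [11] addr=0x45 blk=8 s=0: L1-HIT | VC [12]
  [12] addr=0x67 blk=12 s=0: VC-HIT | VC [8]
  [13] addr=0x66 blk=12 s=0: L1-HIT | VC [8]
  [14] addr=0x46 blk=8 s=0: VC-HIT | VC [12]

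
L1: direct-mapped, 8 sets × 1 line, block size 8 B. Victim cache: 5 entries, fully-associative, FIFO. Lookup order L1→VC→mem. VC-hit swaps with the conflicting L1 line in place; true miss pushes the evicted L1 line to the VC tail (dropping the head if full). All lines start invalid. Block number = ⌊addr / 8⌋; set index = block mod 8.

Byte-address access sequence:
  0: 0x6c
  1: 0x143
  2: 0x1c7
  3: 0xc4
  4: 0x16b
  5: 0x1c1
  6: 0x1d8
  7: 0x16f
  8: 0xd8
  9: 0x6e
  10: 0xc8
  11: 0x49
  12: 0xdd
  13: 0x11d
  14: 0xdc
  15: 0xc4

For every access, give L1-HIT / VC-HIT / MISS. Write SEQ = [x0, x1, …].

#0 0x6c→b13/s5 MISS; vc=[]
#1 0x143→b40/s0 MISS; vc=[]
#2 0x1c7→b56/s0 MISS; vc=[40]
#3 0xc4→b24/s0 MISS; vc=[40,56]
#4 0x16b→b45/s5 MISS; vc=[40,56,13]
#5 0x1c1→b56/s0 VC-HIT; vc=[40,24,13]
#6 0x1d8→b59/s3 MISS; vc=[40,24,13]
#7 0x16f→b45/s5 L1-HIT; vc=[40,24,13]
#8 0xd8→b27/s3 MISS; vc=[40,24,13,59]
#9 0x6e→b13/s5 VC-HIT; vc=[40,24,45,59]
#10 0xc8→b25/s1 MISS; vc=[40,24,45,59]
#11 0x49→b9/s1 MISS; vc=[40,24,45,59,25]
#12 0xdd→b27/s3 L1-HIT; vc=[40,24,45,59,25]
#13 0x11d→b35/s3 MISS; vc=[24,45,59,25,27]
#14 0xdc→b27/s3 VC-HIT; vc=[24,45,59,25,35]
#15 0xc4→b24/s0 VC-HIT; vc=[56,45,59,25,35]

SEQ = [MISS, MISS, MISS, MISS, MISS, VC-HIT, MISS, L1-HIT, MISS, VC-HIT, MISS, MISS, L1-HIT, MISS, VC-HIT, VC-HIT]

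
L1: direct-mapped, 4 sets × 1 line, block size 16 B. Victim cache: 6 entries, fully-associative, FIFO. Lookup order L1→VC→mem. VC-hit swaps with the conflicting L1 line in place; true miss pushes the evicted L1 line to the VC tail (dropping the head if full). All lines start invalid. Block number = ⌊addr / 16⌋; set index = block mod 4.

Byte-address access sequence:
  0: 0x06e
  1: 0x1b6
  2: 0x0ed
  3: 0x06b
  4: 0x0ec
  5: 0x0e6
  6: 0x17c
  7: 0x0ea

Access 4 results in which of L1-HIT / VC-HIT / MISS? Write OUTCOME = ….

0: 0x6e (blk 6, set 2) → MISS  vc=[]
1: 0x1b6 (blk 27, set 3) → MISS  vc=[]
2: 0xed (blk 14, set 2) → MISS  vc=[6]
3: 0x6b (blk 6, set 2) → VC-HIT  vc=[14]
4: 0xec (blk 14, set 2) → VC-HIT  vc=[6]
5: 0xe6 (blk 14, set 2) → L1-HIT  vc=[6]
6: 0x17c (blk 23, set 3) → MISS  vc=[6, 27]
7: 0xea (blk 14, set 2) → L1-HIT  vc=[6, 27]

OUTCOME = VC-HIT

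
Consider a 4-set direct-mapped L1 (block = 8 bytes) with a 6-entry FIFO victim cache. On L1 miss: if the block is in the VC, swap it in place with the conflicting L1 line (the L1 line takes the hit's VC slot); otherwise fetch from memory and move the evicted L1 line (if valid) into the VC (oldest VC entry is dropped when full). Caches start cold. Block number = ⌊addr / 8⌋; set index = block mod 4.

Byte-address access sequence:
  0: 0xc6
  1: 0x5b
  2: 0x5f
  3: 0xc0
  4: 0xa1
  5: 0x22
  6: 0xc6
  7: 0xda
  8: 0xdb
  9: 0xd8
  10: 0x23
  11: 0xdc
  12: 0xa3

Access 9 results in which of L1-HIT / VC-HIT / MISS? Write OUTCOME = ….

#0 0xc6→b24/s0 MISS; vc=[]
#1 0x5b→b11/s3 MISS; vc=[]
#2 0x5f→b11/s3 L1-HIT; vc=[]
#3 0xc0→b24/s0 L1-HIT; vc=[]
#4 0xa1→b20/s0 MISS; vc=[24]
#5 0x22→b4/s0 MISS; vc=[24,20]
#6 0xc6→b24/s0 VC-HIT; vc=[4,20]
#7 0xda→b27/s3 MISS; vc=[4,20,11]
#8 0xdb→b27/s3 L1-HIT; vc=[4,20,11]
#9 0xd8→b27/s3 L1-HIT; vc=[4,20,11]
#10 0x23→b4/s0 VC-HIT; vc=[24,20,11]
#11 0xdc→b27/s3 L1-HIT; vc=[24,20,11]
#12 0xa3→b20/s0 VC-HIT; vc=[24,4,11]

OUTCOME = L1-HIT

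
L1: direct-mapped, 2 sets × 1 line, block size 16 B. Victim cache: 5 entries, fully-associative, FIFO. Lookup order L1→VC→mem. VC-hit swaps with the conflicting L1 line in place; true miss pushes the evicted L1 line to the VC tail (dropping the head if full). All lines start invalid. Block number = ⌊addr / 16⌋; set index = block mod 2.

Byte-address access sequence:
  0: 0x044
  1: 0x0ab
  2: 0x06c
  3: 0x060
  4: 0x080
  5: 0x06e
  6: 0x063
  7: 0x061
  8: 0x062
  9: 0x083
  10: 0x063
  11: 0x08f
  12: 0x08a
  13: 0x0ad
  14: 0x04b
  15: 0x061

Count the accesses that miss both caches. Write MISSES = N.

MISSES = 4

  [0] addr=0x44 blk=4 s=0: MISS | VC []
  [1] addr=0xab blk=10 s=0: MISS | VC [4]
  [2] addr=0x6c blk=6 s=0: MISS | VC [4, 10]
  [3] addr=0x60 blk=6 s=0: L1-HIT | VC [4, 10]
  [4] addr=0x80 blk=8 s=0: MISS | VC [4, 10, 6]
  [5] addr=0x6e blk=6 s=0: VC-HIT | VC [4, 10, 8]
  [6] addr=0x63 blk=6 s=0: L1-HIT | VC [4, 10, 8]
  [7] addr=0x61 blk=6 s=0: L1-HIT | VC [4, 10, 8]
  [8] addr=0x62 blk=6 s=0: L1-HIT | VC [4, 10, 8]
  [9] addr=0x83 blk=8 s=0: VC-HIT | VC [4, 10, 6]
  [10] addr=0x63 blk=6 s=0: VC-HIT | VC [4, 10, 8]
  [11] addr=0x8f blk=8 s=0: VC-HIT | VC [4, 10, 6]
  [12] addr=0x8a blk=8 s=0: L1-HIT | VC [4, 10, 6]
  [13] addr=0xad blk=10 s=0: VC-HIT | VC [4, 8, 6]
  [14] addr=0x4b blk=4 s=0: VC-HIT | VC [10, 8, 6]
  [15] addr=0x61 blk=6 s=0: VC-HIT | VC [10, 8, 4]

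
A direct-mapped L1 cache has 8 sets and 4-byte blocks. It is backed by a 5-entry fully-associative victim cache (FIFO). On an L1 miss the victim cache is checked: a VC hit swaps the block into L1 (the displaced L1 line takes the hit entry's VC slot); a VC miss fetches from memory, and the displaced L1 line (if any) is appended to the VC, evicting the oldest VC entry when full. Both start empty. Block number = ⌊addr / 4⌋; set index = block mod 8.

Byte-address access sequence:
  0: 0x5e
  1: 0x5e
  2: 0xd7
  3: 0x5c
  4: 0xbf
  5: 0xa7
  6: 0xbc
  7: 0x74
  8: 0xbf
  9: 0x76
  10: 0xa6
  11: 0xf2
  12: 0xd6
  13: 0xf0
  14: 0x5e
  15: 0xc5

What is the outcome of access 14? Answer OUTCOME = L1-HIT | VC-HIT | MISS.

OUTCOME = VC-HIT

  [0] addr=0x5e blk=23 s=7: MISS | VC []
  [1] addr=0x5e blk=23 s=7: L1-HIT | VC []
  [2] addr=0xd7 blk=53 s=5: MISS | VC []
  [3] addr=0x5c blk=23 s=7: L1-HIT | VC []
  [4] addr=0xbf blk=47 s=7: MISS | VC [23]
  [5] addr=0xa7 blk=41 s=1: MISS | VC [23]
  [6] addr=0xbc blk=47 s=7: L1-HIT | VC [23]
  [7] addr=0x74 blk=29 s=5: MISS | VC [23, 53]
  [8] addr=0xbf blk=47 s=7: L1-HIT | VC [23, 53]
  [9] addr=0x76 blk=29 s=5: L1-HIT | VC [23, 53]
  [10] addr=0xa6 blk=41 s=1: L1-HIT | VC [23, 53]
  [11] addr=0xf2 blk=60 s=4: MISS | VC [23, 53]
  [12] addr=0xd6 blk=53 s=5: VC-HIT | VC [23, 29]
  [13] addr=0xf0 blk=60 s=4: L1-HIT | VC [23, 29]
  [14] addr=0x5e blk=23 s=7: VC-HIT | VC [47, 29]
  [15] addr=0xc5 blk=49 s=1: MISS | VC [47, 29, 41]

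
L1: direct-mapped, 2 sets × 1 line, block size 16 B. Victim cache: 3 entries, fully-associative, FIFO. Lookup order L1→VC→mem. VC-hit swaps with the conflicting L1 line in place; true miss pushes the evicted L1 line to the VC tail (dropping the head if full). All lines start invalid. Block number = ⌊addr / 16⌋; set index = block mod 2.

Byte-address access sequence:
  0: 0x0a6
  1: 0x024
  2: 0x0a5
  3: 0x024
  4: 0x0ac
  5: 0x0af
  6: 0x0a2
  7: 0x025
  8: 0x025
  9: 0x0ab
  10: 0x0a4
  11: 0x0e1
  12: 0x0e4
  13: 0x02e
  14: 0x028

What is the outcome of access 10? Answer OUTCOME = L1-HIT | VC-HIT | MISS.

0: 0xa6 (blk 10, set 0) → MISS  vc=[]
1: 0x24 (blk 2, set 0) → MISS  vc=[10]
2: 0xa5 (blk 10, set 0) → VC-HIT  vc=[2]
3: 0x24 (blk 2, set 0) → VC-HIT  vc=[10]
4: 0xac (blk 10, set 0) → VC-HIT  vc=[2]
5: 0xaf (blk 10, set 0) → L1-HIT  vc=[2]
6: 0xa2 (blk 10, set 0) → L1-HIT  vc=[2]
7: 0x25 (blk 2, set 0) → VC-HIT  vc=[10]
8: 0x25 (blk 2, set 0) → L1-HIT  vc=[10]
9: 0xab (blk 10, set 0) → VC-HIT  vc=[2]
10: 0xa4 (blk 10, set 0) → L1-HIT  vc=[2]
11: 0xe1 (blk 14, set 0) → MISS  vc=[2, 10]
12: 0xe4 (blk 14, set 0) → L1-HIT  vc=[2, 10]
13: 0x2e (blk 2, set 0) → VC-HIT  vc=[14, 10]
14: 0x28 (blk 2, set 0) → L1-HIT  vc=[14, 10]

OUTCOME = L1-HIT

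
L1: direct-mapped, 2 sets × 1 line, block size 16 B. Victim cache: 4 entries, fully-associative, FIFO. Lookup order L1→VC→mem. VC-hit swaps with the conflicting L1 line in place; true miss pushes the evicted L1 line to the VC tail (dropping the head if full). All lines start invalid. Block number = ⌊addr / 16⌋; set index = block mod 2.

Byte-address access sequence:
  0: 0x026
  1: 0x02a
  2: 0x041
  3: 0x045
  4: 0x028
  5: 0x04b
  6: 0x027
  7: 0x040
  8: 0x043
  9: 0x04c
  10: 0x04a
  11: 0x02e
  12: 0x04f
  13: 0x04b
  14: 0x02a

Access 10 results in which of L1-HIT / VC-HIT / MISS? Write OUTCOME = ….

#0 0x26→b2/s0 MISS; vc=[]
#1 0x2a→b2/s0 L1-HIT; vc=[]
#2 0x41→b4/s0 MISS; vc=[2]
#3 0x45→b4/s0 L1-HIT; vc=[2]
#4 0x28→b2/s0 VC-HIT; vc=[4]
#5 0x4b→b4/s0 VC-HIT; vc=[2]
#6 0x27→b2/s0 VC-HIT; vc=[4]
#7 0x40→b4/s0 VC-HIT; vc=[2]
#8 0x43→b4/s0 L1-HIT; vc=[2]
#9 0x4c→b4/s0 L1-HIT; vc=[2]
#10 0x4a→b4/s0 L1-HIT; vc=[2]
#11 0x2e→b2/s0 VC-HIT; vc=[4]
#12 0x4f→b4/s0 VC-HIT; vc=[2]
#13 0x4b→b4/s0 L1-HIT; vc=[2]
#14 0x2a→b2/s0 VC-HIT; vc=[4]

OUTCOME = L1-HIT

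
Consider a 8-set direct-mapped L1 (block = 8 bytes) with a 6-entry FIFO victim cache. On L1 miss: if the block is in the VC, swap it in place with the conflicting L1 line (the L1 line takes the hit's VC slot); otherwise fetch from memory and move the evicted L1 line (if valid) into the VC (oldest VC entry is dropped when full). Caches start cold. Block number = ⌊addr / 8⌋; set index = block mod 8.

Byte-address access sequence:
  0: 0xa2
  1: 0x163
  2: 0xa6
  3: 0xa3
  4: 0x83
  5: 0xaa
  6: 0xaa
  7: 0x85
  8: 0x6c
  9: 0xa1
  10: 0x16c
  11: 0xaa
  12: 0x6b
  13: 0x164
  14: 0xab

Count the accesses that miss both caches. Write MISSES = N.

MISSES = 6

#0 0xa2→b20/s4 MISS; vc=[]
#1 0x163→b44/s4 MISS; vc=[20]
#2 0xa6→b20/s4 VC-HIT; vc=[44]
#3 0xa3→b20/s4 L1-HIT; vc=[44]
#4 0x83→b16/s0 MISS; vc=[44]
#5 0xaa→b21/s5 MISS; vc=[44]
#6 0xaa→b21/s5 L1-HIT; vc=[44]
#7 0x85→b16/s0 L1-HIT; vc=[44]
#8 0x6c→b13/s5 MISS; vc=[44,21]
#9 0xa1→b20/s4 L1-HIT; vc=[44,21]
#10 0x16c→b45/s5 MISS; vc=[44,21,13]
#11 0xaa→b21/s5 VC-HIT; vc=[44,45,13]
#12 0x6b→b13/s5 VC-HIT; vc=[44,45,21]
#13 0x164→b44/s4 VC-HIT; vc=[20,45,21]
#14 0xab→b21/s5 VC-HIT; vc=[20,45,13]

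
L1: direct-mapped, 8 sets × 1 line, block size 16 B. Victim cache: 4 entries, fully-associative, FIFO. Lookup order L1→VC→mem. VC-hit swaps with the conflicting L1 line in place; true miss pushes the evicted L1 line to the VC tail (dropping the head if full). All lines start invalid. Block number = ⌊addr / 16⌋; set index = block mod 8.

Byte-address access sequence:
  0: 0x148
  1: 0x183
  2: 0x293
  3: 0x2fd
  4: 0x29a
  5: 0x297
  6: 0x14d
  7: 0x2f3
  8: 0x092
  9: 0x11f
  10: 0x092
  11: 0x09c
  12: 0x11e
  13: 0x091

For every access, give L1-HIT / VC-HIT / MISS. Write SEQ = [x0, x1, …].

SEQ = [MISS, MISS, MISS, MISS, L1-HIT, L1-HIT, L1-HIT, L1-HIT, MISS, MISS, VC-HIT, L1-HIT, VC-HIT, VC-HIT]

#0 0x148→b20/s4 MISS; vc=[]
#1 0x183→b24/s0 MISS; vc=[]
#2 0x293→b41/s1 MISS; vc=[]
#3 0x2fd→b47/s7 MISS; vc=[]
#4 0x29a→b41/s1 L1-HIT; vc=[]
#5 0x297→b41/s1 L1-HIT; vc=[]
#6 0x14d→b20/s4 L1-HIT; vc=[]
#7 0x2f3→b47/s7 L1-HIT; vc=[]
#8 0x92→b9/s1 MISS; vc=[41]
#9 0x11f→b17/s1 MISS; vc=[41,9]
#10 0x92→b9/s1 VC-HIT; vc=[41,17]
#11 0x9c→b9/s1 L1-HIT; vc=[41,17]
#12 0x11e→b17/s1 VC-HIT; vc=[41,9]
#13 0x91→b9/s1 VC-HIT; vc=[41,17]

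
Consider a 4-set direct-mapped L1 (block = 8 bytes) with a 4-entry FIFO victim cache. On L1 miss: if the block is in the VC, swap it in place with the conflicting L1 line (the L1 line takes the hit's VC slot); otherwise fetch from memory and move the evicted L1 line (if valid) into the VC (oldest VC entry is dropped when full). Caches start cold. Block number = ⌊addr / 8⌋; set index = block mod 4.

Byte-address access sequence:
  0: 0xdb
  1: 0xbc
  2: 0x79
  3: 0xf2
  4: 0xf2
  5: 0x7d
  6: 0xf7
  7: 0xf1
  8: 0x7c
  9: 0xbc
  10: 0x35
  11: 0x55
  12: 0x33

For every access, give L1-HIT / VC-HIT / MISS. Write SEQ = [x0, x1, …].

  [0] addr=0xdb blk=27 s=3: MISS | VC []
  [1] addr=0xbc blk=23 s=3: MISS | VC [27]
  [2] addr=0x79 blk=15 s=3: MISS | VC [27, 23]
  [3] addr=0xf2 blk=30 s=2: MISS | VC [27, 23]
  [4] addr=0xf2 blk=30 s=2: L1-HIT | VC [27, 23]
  [5] addr=0x7d blk=15 s=3: L1-HIT | VC [27, 23]
  [6] addr=0xf7 blk=30 s=2: L1-HIT | VC [27, 23]
  [7] addr=0xf1 blk=30 s=2: L1-HIT | VC [27, 23]
  [8] addr=0x7c blk=15 s=3: L1-HIT | VC [27, 23]
  [9] addr=0xbc blk=23 s=3: VC-HIT | VC [27, 15]
  [10] addr=0x35 blk=6 s=2: MISS | VC [27, 15, 30]
  [11] addr=0x55 blk=10 s=2: MISS | VC [27, 15, 30, 6]
  [12] addr=0x33 blk=6 s=2: VC-HIT | VC [27, 15, 30, 10]

SEQ = [MISS, MISS, MISS, MISS, L1-HIT, L1-HIT, L1-HIT, L1-HIT, L1-HIT, VC-HIT, MISS, MISS, VC-HIT]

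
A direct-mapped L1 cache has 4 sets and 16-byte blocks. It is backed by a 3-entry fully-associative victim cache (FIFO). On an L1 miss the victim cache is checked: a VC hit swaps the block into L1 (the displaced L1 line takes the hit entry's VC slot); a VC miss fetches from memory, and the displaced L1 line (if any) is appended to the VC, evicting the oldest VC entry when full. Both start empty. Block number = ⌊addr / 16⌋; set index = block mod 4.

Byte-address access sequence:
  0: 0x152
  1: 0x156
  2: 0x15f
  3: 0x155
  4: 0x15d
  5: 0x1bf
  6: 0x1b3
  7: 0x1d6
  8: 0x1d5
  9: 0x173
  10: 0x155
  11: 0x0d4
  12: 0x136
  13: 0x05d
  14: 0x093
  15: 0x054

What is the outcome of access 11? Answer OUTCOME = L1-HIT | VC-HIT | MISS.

OUTCOME = MISS

#0 0x152→b21/s1 MISS; vc=[]
#1 0x156→b21/s1 L1-HIT; vc=[]
#2 0x15f→b21/s1 L1-HIT; vc=[]
#3 0x155→b21/s1 L1-HIT; vc=[]
#4 0x15d→b21/s1 L1-HIT; vc=[]
#5 0x1bf→b27/s3 MISS; vc=[]
#6 0x1b3→b27/s3 L1-HIT; vc=[]
#7 0x1d6→b29/s1 MISS; vc=[21]
#8 0x1d5→b29/s1 L1-HIT; vc=[21]
#9 0x173→b23/s3 MISS; vc=[21,27]
#10 0x155→b21/s1 VC-HIT; vc=[29,27]
#11 0xd4→b13/s1 MISS; vc=[29,27,21]
#12 0x136→b19/s3 MISS; vc=[27,21,23]
#13 0x5d→b5/s1 MISS; vc=[21,23,13]
#14 0x93→b9/s1 MISS; vc=[23,13,5]
#15 0x54→b5/s1 VC-HIT; vc=[23,13,9]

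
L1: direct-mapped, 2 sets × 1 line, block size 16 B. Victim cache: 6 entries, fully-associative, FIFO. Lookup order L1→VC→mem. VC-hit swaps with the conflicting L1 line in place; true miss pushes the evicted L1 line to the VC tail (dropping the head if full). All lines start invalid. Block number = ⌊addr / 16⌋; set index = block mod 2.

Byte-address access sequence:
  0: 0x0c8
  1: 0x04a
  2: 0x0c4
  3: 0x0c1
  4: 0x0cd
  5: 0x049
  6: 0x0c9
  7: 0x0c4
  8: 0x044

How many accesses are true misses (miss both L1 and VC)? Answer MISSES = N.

MISSES = 2

  [0] addr=0xc8 blk=12 s=0: MISS | VC []
  [1] addr=0x4a blk=4 s=0: MISS | VC [12]
  [2] addr=0xc4 blk=12 s=0: VC-HIT | VC [4]
  [3] addr=0xc1 blk=12 s=0: L1-HIT | VC [4]
  [4] addr=0xcd blk=12 s=0: L1-HIT | VC [4]
  [5] addr=0x49 blk=4 s=0: VC-HIT | VC [12]
  [6] addr=0xc9 blk=12 s=0: VC-HIT | VC [4]
  [7] addr=0xc4 blk=12 s=0: L1-HIT | VC [4]
  [8] addr=0x44 blk=4 s=0: VC-HIT | VC [12]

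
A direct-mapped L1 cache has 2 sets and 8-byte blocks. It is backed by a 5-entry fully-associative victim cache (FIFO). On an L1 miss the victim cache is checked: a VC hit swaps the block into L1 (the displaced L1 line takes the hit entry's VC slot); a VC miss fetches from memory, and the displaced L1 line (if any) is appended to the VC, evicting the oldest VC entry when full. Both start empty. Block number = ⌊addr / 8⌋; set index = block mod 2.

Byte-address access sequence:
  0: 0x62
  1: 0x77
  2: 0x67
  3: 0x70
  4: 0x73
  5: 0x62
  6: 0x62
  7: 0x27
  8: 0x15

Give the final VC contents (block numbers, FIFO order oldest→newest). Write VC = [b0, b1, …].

0: 0x62 (blk 12, set 0) → MISS  vc=[]
1: 0x77 (blk 14, set 0) → MISS  vc=[12]
2: 0x67 (blk 12, set 0) → VC-HIT  vc=[14]
3: 0x70 (blk 14, set 0) → VC-HIT  vc=[12]
4: 0x73 (blk 14, set 0) → L1-HIT  vc=[12]
5: 0x62 (blk 12, set 0) → VC-HIT  vc=[14]
6: 0x62 (blk 12, set 0) → L1-HIT  vc=[14]
7: 0x27 (blk 4, set 0) → MISS  vc=[14, 12]
8: 0x15 (blk 2, set 0) → MISS  vc=[14, 12, 4]

VC = [14, 12, 4]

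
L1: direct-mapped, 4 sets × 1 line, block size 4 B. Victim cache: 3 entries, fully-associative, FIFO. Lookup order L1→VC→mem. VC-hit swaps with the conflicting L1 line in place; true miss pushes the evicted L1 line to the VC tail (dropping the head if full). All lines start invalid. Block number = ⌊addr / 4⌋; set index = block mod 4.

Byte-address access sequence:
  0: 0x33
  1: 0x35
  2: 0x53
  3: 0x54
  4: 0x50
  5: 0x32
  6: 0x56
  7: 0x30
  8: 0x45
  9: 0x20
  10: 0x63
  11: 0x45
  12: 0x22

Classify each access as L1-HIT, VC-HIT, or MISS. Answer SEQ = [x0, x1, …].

SEQ = [MISS, MISS, MISS, MISS, L1-HIT, VC-HIT, L1-HIT, L1-HIT, MISS, MISS, MISS, L1-HIT, VC-HIT]

  [0] addr=0x33 blk=12 s=0: MISS | VC []
  [1] addr=0x35 blk=13 s=1: MISS | VC []
  [2] addr=0x53 blk=20 s=0: MISS | VC [12]
  [3] addr=0x54 blk=21 s=1: MISS | VC [12, 13]
  [4] addr=0x50 blk=20 s=0: L1-HIT | VC [12, 13]
  [5] addr=0x32 blk=12 s=0: VC-HIT | VC [20, 13]
  [6] addr=0x56 blk=21 s=1: L1-HIT | VC [20, 13]
  [7] addr=0x30 blk=12 s=0: L1-HIT | VC [20, 13]
  [8] addr=0x45 blk=17 s=1: MISS | VC [20, 13, 21]
  [9] addr=0x20 blk=8 s=0: MISS | VC [13, 21, 12]
  [10] addr=0x63 blk=24 s=0: MISS | VC [21, 12, 8]
  [11] addr=0x45 blk=17 s=1: L1-HIT | VC [21, 12, 8]
  [12] addr=0x22 blk=8 s=0: VC-HIT | VC [21, 12, 24]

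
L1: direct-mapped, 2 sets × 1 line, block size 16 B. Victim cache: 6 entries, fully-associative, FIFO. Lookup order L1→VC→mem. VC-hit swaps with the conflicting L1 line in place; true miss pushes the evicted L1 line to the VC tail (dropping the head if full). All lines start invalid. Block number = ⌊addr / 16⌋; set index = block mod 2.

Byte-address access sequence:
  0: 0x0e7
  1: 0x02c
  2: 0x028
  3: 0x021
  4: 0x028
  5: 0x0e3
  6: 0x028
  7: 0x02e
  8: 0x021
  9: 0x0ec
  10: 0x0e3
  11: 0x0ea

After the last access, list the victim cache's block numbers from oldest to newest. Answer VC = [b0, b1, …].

VC = [2]

  [0] addr=0xe7 blk=14 s=0: MISS | VC []
  [1] addr=0x2c blk=2 s=0: MISS | VC [14]
  [2] addr=0x28 blk=2 s=0: L1-HIT | VC [14]
  [3] addr=0x21 blk=2 s=0: L1-HIT | VC [14]
  [4] addr=0x28 blk=2 s=0: L1-HIT | VC [14]
  [5] addr=0xe3 blk=14 s=0: VC-HIT | VC [2]
  [6] addr=0x28 blk=2 s=0: VC-HIT | VC [14]
  [7] addr=0x2e blk=2 s=0: L1-HIT | VC [14]
  [8] addr=0x21 blk=2 s=0: L1-HIT | VC [14]
  [9] addr=0xec blk=14 s=0: VC-HIT | VC [2]
  [10] addr=0xe3 blk=14 s=0: L1-HIT | VC [2]
  [11] addr=0xea blk=14 s=0: L1-HIT | VC [2]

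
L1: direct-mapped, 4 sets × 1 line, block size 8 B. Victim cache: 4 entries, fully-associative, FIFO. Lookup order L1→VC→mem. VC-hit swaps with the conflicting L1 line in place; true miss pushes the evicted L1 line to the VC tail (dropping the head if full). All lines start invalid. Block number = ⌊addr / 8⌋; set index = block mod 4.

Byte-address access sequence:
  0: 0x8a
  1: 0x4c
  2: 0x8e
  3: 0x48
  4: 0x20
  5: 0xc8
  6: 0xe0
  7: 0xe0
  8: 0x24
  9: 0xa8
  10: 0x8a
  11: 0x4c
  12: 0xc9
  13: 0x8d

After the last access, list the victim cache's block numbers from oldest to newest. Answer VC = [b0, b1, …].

VC = [21, 25, 28, 9]

  [0] addr=0x8a blk=17 s=1: MISS | VC []
  [1] addr=0x4c blk=9 s=1: MISS | VC [17]
  [2] addr=0x8e blk=17 s=1: VC-HIT | VC [9]
  [3] addr=0x48 blk=9 s=1: VC-HIT | VC [17]
  [4] addr=0x20 blk=4 s=0: MISS | VC [17]
  [5] addr=0xc8 blk=25 s=1: MISS | VC [17, 9]
  [6] addr=0xe0 blk=28 s=0: MISS | VC [17, 9, 4]
  [7] addr=0xe0 blk=28 s=0: L1-HIT | VC [17, 9, 4]
  [8] addr=0x24 blk=4 s=0: VC-HIT | VC [17, 9, 28]
  [9] addr=0xa8 blk=21 s=1: MISS | VC [17, 9, 28, 25]
  [10] addr=0x8a blk=17 s=1: VC-HIT | VC [21, 9, 28, 25]
  [11] addr=0x4c blk=9 s=1: VC-HIT | VC [21, 17, 28, 25]
  [12] addr=0xc9 blk=25 s=1: VC-HIT | VC [21, 17, 28, 9]
  [13] addr=0x8d blk=17 s=1: VC-HIT | VC [21, 25, 28, 9]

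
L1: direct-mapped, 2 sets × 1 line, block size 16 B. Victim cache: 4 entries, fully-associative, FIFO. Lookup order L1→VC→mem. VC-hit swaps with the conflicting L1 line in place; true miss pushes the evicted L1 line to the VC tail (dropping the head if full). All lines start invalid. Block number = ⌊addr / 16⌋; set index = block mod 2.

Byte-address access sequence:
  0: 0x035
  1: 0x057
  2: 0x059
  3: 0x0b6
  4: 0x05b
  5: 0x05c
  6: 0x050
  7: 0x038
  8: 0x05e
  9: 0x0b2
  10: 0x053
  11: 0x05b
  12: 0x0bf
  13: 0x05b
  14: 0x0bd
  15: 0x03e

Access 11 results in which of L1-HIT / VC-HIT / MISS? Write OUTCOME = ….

OUTCOME = L1-HIT

  [0] addr=0x35 blk=3 s=1: MISS | VC []
  [1] addr=0x57 blk=5 s=1: MISS | VC [3]
  [2] addr=0x59 blk=5 s=1: L1-HIT | VC [3]
  [3] addr=0xb6 blk=11 s=1: MISS | VC [3, 5]
  [4] addr=0x5b blk=5 s=1: VC-HIT | VC [3, 11]
  [5] addr=0x5c blk=5 s=1: L1-HIT | VC [3, 11]
  [6] addr=0x50 blk=5 s=1: L1-HIT | VC [3, 11]
  [7] addr=0x38 blk=3 s=1: VC-HIT | VC [5, 11]
  [8] addr=0x5e blk=5 s=1: VC-HIT | VC [3, 11]
  [9] addr=0xb2 blk=11 s=1: VC-HIT | VC [3, 5]
  [10] addr=0x53 blk=5 s=1: VC-HIT | VC [3, 11]
  [11] addr=0x5b blk=5 s=1: L1-HIT | VC [3, 11]
  [12] addr=0xbf blk=11 s=1: VC-HIT | VC [3, 5]
  [13] addr=0x5b blk=5 s=1: VC-HIT | VC [3, 11]
  [14] addr=0xbd blk=11 s=1: VC-HIT | VC [3, 5]
  [15] addr=0x3e blk=3 s=1: VC-HIT | VC [11, 5]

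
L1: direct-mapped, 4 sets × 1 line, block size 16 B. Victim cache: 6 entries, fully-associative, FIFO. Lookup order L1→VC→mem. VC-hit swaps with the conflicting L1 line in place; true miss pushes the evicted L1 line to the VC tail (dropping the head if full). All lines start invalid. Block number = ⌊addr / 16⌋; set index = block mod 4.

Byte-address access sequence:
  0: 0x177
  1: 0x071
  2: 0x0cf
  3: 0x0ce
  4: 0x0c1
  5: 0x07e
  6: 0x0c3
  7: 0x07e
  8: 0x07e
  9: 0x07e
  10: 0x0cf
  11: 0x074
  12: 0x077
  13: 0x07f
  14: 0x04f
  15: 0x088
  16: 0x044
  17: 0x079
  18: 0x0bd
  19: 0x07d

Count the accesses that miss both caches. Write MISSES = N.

MISSES = 6

  [0] addr=0x177 blk=23 s=3: MISS | VC []
  [1] addr=0x71 blk=7 s=3: MISS | VC [23]
  [2] addr=0xcf blk=12 s=0: MISS | VC [23]
  [3] addr=0xce blk=12 s=0: L1-HIT | VC [23]
  [4] addr=0xc1 blk=12 s=0: L1-HIT | VC [23]
  [5] addr=0x7e blk=7 s=3: L1-HIT | VC [23]
  [6] addr=0xc3 blk=12 s=0: L1-HIT | VC [23]
  [7] addr=0x7e blk=7 s=3: L1-HIT | VC [23]
  [8] addr=0x7e blk=7 s=3: L1-HIT | VC [23]
  [9] addr=0x7e blk=7 s=3: L1-HIT | VC [23]
  [10] addr=0xcf blk=12 s=0: L1-HIT | VC [23]
  [11] addr=0x74 blk=7 s=3: L1-HIT | VC [23]
  [12] addr=0x77 blk=7 s=3: L1-HIT | VC [23]
  [13] addr=0x7f blk=7 s=3: L1-HIT | VC [23]
  [14] addr=0x4f blk=4 s=0: MISS | VC [23, 12]
  [15] addr=0x88 blk=8 s=0: MISS | VC [23, 12, 4]
  [16] addr=0x44 blk=4 s=0: VC-HIT | VC [23, 12, 8]
  [17] addr=0x79 blk=7 s=3: L1-HIT | VC [23, 12, 8]
  [18] addr=0xbd blk=11 s=3: MISS | VC [23, 12, 8, 7]
  [19] addr=0x7d blk=7 s=3: VC-HIT | VC [23, 12, 8, 11]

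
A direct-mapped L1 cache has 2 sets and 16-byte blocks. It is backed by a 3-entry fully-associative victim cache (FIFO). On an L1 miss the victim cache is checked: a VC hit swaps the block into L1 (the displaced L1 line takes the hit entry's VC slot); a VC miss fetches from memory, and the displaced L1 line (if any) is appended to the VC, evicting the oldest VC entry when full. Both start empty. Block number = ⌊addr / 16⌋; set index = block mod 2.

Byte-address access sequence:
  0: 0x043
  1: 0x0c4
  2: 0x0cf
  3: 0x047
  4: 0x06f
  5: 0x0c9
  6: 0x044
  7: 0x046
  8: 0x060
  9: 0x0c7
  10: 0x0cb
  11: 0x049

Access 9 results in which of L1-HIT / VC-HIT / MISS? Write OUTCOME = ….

0: 0x43 (blk 4, set 0) → MISS  vc=[]
1: 0xc4 (blk 12, set 0) → MISS  vc=[4]
2: 0xcf (blk 12, set 0) → L1-HIT  vc=[4]
3: 0x47 (blk 4, set 0) → VC-HIT  vc=[12]
4: 0x6f (blk 6, set 0) → MISS  vc=[12, 4]
5: 0xc9 (blk 12, set 0) → VC-HIT  vc=[6, 4]
6: 0x44 (blk 4, set 0) → VC-HIT  vc=[6, 12]
7: 0x46 (blk 4, set 0) → L1-HIT  vc=[6, 12]
8: 0x60 (blk 6, set 0) → VC-HIT  vc=[4, 12]
9: 0xc7 (blk 12, set 0) → VC-HIT  vc=[4, 6]
10: 0xcb (blk 12, set 0) → L1-HIT  vc=[4, 6]
11: 0x49 (blk 4, set 0) → VC-HIT  vc=[12, 6]

OUTCOME = VC-HIT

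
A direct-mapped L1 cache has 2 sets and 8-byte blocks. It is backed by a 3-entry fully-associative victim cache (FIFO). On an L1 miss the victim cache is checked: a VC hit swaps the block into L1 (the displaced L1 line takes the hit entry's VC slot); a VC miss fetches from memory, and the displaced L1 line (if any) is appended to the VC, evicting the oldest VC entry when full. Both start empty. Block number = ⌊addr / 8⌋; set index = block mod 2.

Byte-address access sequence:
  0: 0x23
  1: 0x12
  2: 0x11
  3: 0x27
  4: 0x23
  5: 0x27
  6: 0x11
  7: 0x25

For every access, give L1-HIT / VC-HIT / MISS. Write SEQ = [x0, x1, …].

  [0] addr=0x23 blk=4 s=0: MISS | VC []
  [1] addr=0x12 blk=2 s=0: MISS | VC [4]
  [2] addr=0x11 blk=2 s=0: L1-HIT | VC [4]
  [3] addr=0x27 blk=4 s=0: VC-HIT | VC [2]
  [4] addr=0x23 blk=4 s=0: L1-HIT | VC [2]
  [5] addr=0x27 blk=4 s=0: L1-HIT | VC [2]
  [6] addr=0x11 blk=2 s=0: VC-HIT | VC [4]
  [7] addr=0x25 blk=4 s=0: VC-HIT | VC [2]

SEQ = [MISS, MISS, L1-HIT, VC-HIT, L1-HIT, L1-HIT, VC-HIT, VC-HIT]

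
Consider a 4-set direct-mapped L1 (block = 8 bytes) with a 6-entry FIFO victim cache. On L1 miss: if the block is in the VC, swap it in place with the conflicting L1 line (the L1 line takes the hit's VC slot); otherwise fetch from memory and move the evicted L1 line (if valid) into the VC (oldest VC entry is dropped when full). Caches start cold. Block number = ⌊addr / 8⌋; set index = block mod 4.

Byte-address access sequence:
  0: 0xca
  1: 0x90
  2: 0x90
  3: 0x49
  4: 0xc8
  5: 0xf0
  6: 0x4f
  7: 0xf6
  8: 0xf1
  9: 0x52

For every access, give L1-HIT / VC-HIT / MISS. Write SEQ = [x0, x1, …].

  [0] addr=0xca blk=25 s=1: MISS | VC []
  [1] addr=0x90 blk=18 s=2: MISS | VC []
  [2] addr=0x90 blk=18 s=2: L1-HIT | VC []
  [3] addr=0x49 blk=9 s=1: MISS | VC [25]
  [4] addr=0xc8 blk=25 s=1: VC-HIT | VC [9]
  [5] addr=0xf0 blk=30 s=2: MISS | VC [9, 18]
  [6] addr=0x4f blk=9 s=1: VC-HIT | VC [25, 18]
  [7] addr=0xf6 blk=30 s=2: L1-HIT | VC [25, 18]
  [8] addr=0xf1 blk=30 s=2: L1-HIT | VC [25, 18]
  [9] addr=0x52 blk=10 s=2: MISS | VC [25, 18, 30]

SEQ = [MISS, MISS, L1-HIT, MISS, VC-HIT, MISS, VC-HIT, L1-HIT, L1-HIT, MISS]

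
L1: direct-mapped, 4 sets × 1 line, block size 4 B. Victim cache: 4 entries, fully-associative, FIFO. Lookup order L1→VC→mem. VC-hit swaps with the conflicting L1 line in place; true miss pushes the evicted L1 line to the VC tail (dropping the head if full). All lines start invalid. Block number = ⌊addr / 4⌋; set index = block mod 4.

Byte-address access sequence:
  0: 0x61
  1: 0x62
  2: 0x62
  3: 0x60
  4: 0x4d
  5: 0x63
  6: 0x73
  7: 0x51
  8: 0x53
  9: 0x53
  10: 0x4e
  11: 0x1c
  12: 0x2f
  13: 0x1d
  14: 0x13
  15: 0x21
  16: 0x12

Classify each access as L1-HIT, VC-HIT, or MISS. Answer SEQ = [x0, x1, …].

SEQ = [MISS, L1-HIT, L1-HIT, L1-HIT, MISS, L1-HIT, MISS, MISS, L1-HIT, L1-HIT, L1-HIT, MISS, MISS, VC-HIT, MISS, MISS, VC-HIT]

0: 0x61 (blk 24, set 0) → MISS  vc=[]
1: 0x62 (blk 24, set 0) → L1-HIT  vc=[]
2: 0x62 (blk 24, set 0) → L1-HIT  vc=[]
3: 0x60 (blk 24, set 0) → L1-HIT  vc=[]
4: 0x4d (blk 19, set 3) → MISS  vc=[]
5: 0x63 (blk 24, set 0) → L1-HIT  vc=[]
6: 0x73 (blk 28, set 0) → MISS  vc=[24]
7: 0x51 (blk 20, set 0) → MISS  vc=[24, 28]
8: 0x53 (blk 20, set 0) → L1-HIT  vc=[24, 28]
9: 0x53 (blk 20, set 0) → L1-HIT  vc=[24, 28]
10: 0x4e (blk 19, set 3) → L1-HIT  vc=[24, 28]
11: 0x1c (blk 7, set 3) → MISS  vc=[24, 28, 19]
12: 0x2f (blk 11, set 3) → MISS  vc=[24, 28, 19, 7]
13: 0x1d (blk 7, set 3) → VC-HIT  vc=[24, 28, 19, 11]
14: 0x13 (blk 4, set 0) → MISS  vc=[28, 19, 11, 20]
15: 0x21 (blk 8, set 0) → MISS  vc=[19, 11, 20, 4]
16: 0x12 (blk 4, set 0) → VC-HIT  vc=[19, 11, 20, 8]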